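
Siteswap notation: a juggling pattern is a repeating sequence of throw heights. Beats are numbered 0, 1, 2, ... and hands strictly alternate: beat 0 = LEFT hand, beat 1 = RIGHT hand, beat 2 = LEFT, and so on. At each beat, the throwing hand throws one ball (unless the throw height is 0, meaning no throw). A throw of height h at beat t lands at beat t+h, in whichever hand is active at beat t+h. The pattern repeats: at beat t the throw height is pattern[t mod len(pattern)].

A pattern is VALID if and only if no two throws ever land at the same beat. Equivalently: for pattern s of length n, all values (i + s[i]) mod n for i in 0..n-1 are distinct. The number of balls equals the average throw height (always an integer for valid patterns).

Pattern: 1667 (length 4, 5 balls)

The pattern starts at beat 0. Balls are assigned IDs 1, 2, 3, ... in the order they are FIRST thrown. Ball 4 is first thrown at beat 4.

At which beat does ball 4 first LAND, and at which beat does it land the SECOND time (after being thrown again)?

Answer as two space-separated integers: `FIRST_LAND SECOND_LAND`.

Answer: 5 11

Derivation:
Beat 0 (L): throw ball1 h=1 -> lands@1:R; in-air after throw: [b1@1:R]
Beat 1 (R): throw ball1 h=6 -> lands@7:R; in-air after throw: [b1@7:R]
Beat 2 (L): throw ball2 h=6 -> lands@8:L; in-air after throw: [b1@7:R b2@8:L]
Beat 3 (R): throw ball3 h=7 -> lands@10:L; in-air after throw: [b1@7:R b2@8:L b3@10:L]
Beat 4 (L): throw ball4 h=1 -> lands@5:R; in-air after throw: [b4@5:R b1@7:R b2@8:L b3@10:L]
Beat 5 (R): throw ball4 h=6 -> lands@11:R; in-air after throw: [b1@7:R b2@8:L b3@10:L b4@11:R]
Beat 6 (L): throw ball5 h=6 -> lands@12:L; in-air after throw: [b1@7:R b2@8:L b3@10:L b4@11:R b5@12:L]
Beat 7 (R): throw ball1 h=7 -> lands@14:L; in-air after throw: [b2@8:L b3@10:L b4@11:R b5@12:L b1@14:L]
Beat 8 (L): throw ball2 h=1 -> lands@9:R; in-air after throw: [b2@9:R b3@10:L b4@11:R b5@12:L b1@14:L]
Beat 9 (R): throw ball2 h=6 -> lands@15:R; in-air after throw: [b3@10:L b4@11:R b5@12:L b1@14:L b2@15:R]
Beat 10 (L): throw ball3 h=6 -> lands@16:L; in-air after throw: [b4@11:R b5@12:L b1@14:L b2@15:R b3@16:L]
Beat 11 (R): throw ball4 h=7 -> lands@18:L; in-air after throw: [b5@12:L b1@14:L b2@15:R b3@16:L b4@18:L]
Ball 4: thrown@4 h=1 -> first land @5; rethrown@5 h=6 -> second land @11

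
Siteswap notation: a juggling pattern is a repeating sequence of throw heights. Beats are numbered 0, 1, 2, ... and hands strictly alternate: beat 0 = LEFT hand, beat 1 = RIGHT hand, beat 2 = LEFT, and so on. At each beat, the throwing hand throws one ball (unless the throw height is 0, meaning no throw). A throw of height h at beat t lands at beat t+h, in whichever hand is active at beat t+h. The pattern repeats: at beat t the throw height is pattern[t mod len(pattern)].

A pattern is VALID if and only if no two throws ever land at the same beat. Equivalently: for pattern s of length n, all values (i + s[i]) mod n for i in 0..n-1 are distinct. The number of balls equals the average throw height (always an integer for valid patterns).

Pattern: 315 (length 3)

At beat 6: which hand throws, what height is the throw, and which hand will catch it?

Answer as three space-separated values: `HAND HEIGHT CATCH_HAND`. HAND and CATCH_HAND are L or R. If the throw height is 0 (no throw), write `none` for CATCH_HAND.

Answer: L 3 R

Derivation:
Beat 6: 6 mod 2 = 0, so hand = L
Throw height = pattern[6 mod 3] = pattern[0] = 3
Lands at beat 6+3=9, 9 mod 2 = 1, so catch hand = R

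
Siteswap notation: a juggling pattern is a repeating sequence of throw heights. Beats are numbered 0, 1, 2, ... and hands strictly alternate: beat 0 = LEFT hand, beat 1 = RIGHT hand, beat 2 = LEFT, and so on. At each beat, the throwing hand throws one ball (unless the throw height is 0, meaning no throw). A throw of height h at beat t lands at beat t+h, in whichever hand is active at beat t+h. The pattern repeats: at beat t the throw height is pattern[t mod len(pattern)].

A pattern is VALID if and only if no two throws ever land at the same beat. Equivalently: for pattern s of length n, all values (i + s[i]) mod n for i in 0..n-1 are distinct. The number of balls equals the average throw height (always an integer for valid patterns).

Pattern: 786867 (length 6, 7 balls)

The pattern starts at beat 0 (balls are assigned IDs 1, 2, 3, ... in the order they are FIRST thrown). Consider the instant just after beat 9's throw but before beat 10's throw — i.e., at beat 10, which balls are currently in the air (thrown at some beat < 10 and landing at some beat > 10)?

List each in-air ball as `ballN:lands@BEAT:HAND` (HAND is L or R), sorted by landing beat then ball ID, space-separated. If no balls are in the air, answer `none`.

Answer: ball4:lands@11:R ball6:lands@12:L ball7:lands@13:R ball3:lands@14:L ball1:lands@15:R ball2:lands@17:R

Derivation:
Beat 0 (L): throw ball1 h=7 -> lands@7:R; in-air after throw: [b1@7:R]
Beat 1 (R): throw ball2 h=8 -> lands@9:R; in-air after throw: [b1@7:R b2@9:R]
Beat 2 (L): throw ball3 h=6 -> lands@8:L; in-air after throw: [b1@7:R b3@8:L b2@9:R]
Beat 3 (R): throw ball4 h=8 -> lands@11:R; in-air after throw: [b1@7:R b3@8:L b2@9:R b4@11:R]
Beat 4 (L): throw ball5 h=6 -> lands@10:L; in-air after throw: [b1@7:R b3@8:L b2@9:R b5@10:L b4@11:R]
Beat 5 (R): throw ball6 h=7 -> lands@12:L; in-air after throw: [b1@7:R b3@8:L b2@9:R b5@10:L b4@11:R b6@12:L]
Beat 6 (L): throw ball7 h=7 -> lands@13:R; in-air after throw: [b1@7:R b3@8:L b2@9:R b5@10:L b4@11:R b6@12:L b7@13:R]
Beat 7 (R): throw ball1 h=8 -> lands@15:R; in-air after throw: [b3@8:L b2@9:R b5@10:L b4@11:R b6@12:L b7@13:R b1@15:R]
Beat 8 (L): throw ball3 h=6 -> lands@14:L; in-air after throw: [b2@9:R b5@10:L b4@11:R b6@12:L b7@13:R b3@14:L b1@15:R]
Beat 9 (R): throw ball2 h=8 -> lands@17:R; in-air after throw: [b5@10:L b4@11:R b6@12:L b7@13:R b3@14:L b1@15:R b2@17:R]
Beat 10 (L): throw ball5 h=6 -> lands@16:L; in-air after throw: [b4@11:R b6@12:L b7@13:R b3@14:L b1@15:R b5@16:L b2@17:R]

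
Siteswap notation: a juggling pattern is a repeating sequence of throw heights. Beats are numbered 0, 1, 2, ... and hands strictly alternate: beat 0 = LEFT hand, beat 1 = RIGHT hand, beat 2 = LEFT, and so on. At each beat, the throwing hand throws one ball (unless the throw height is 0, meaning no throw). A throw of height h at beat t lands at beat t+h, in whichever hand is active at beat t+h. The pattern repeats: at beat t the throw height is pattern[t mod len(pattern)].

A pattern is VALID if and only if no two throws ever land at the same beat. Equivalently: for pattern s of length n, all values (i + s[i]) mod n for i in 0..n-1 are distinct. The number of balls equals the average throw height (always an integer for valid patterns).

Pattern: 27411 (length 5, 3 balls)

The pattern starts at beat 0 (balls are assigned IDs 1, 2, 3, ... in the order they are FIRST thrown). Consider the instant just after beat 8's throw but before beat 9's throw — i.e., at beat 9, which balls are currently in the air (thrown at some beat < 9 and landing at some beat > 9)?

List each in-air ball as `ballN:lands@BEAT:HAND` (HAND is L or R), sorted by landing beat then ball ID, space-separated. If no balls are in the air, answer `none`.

Answer: ball3:lands@11:R ball1:lands@13:R

Derivation:
Beat 0 (L): throw ball1 h=2 -> lands@2:L; in-air after throw: [b1@2:L]
Beat 1 (R): throw ball2 h=7 -> lands@8:L; in-air after throw: [b1@2:L b2@8:L]
Beat 2 (L): throw ball1 h=4 -> lands@6:L; in-air after throw: [b1@6:L b2@8:L]
Beat 3 (R): throw ball3 h=1 -> lands@4:L; in-air after throw: [b3@4:L b1@6:L b2@8:L]
Beat 4 (L): throw ball3 h=1 -> lands@5:R; in-air after throw: [b3@5:R b1@6:L b2@8:L]
Beat 5 (R): throw ball3 h=2 -> lands@7:R; in-air after throw: [b1@6:L b3@7:R b2@8:L]
Beat 6 (L): throw ball1 h=7 -> lands@13:R; in-air after throw: [b3@7:R b2@8:L b1@13:R]
Beat 7 (R): throw ball3 h=4 -> lands@11:R; in-air after throw: [b2@8:L b3@11:R b1@13:R]
Beat 8 (L): throw ball2 h=1 -> lands@9:R; in-air after throw: [b2@9:R b3@11:R b1@13:R]
Beat 9 (R): throw ball2 h=1 -> lands@10:L; in-air after throw: [b2@10:L b3@11:R b1@13:R]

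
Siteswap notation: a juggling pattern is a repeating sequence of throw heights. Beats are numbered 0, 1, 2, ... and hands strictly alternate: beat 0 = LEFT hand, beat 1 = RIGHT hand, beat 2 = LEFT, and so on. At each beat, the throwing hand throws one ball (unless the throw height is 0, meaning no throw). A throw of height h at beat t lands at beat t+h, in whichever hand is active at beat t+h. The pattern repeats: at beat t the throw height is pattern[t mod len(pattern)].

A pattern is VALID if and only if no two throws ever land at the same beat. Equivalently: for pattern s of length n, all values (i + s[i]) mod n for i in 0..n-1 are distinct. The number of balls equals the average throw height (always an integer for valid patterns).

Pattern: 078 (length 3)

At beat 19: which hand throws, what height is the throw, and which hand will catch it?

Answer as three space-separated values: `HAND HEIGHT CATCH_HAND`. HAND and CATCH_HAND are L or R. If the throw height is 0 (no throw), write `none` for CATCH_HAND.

Beat 19: 19 mod 2 = 1, so hand = R
Throw height = pattern[19 mod 3] = pattern[1] = 7
Lands at beat 19+7=26, 26 mod 2 = 0, so catch hand = L

Answer: R 7 L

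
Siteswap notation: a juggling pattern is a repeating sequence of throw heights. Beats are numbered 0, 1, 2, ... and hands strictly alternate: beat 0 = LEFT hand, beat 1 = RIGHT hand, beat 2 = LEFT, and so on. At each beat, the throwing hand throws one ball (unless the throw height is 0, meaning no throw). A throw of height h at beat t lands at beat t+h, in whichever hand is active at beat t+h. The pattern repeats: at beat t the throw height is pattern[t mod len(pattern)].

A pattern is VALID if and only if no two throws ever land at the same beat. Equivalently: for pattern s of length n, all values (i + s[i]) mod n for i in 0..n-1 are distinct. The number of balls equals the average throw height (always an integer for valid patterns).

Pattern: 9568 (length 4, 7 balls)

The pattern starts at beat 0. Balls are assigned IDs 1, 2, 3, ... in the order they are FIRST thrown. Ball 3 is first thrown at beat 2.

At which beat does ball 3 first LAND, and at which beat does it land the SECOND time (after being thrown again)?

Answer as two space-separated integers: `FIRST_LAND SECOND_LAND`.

Answer: 8 17

Derivation:
Beat 0 (L): throw ball1 h=9 -> lands@9:R; in-air after throw: [b1@9:R]
Beat 1 (R): throw ball2 h=5 -> lands@6:L; in-air after throw: [b2@6:L b1@9:R]
Beat 2 (L): throw ball3 h=6 -> lands@8:L; in-air after throw: [b2@6:L b3@8:L b1@9:R]
Beat 3 (R): throw ball4 h=8 -> lands@11:R; in-air after throw: [b2@6:L b3@8:L b1@9:R b4@11:R]
Beat 4 (L): throw ball5 h=9 -> lands@13:R; in-air after throw: [b2@6:L b3@8:L b1@9:R b4@11:R b5@13:R]
Beat 5 (R): throw ball6 h=5 -> lands@10:L; in-air after throw: [b2@6:L b3@8:L b1@9:R b6@10:L b4@11:R b5@13:R]
Beat 6 (L): throw ball2 h=6 -> lands@12:L; in-air after throw: [b3@8:L b1@9:R b6@10:L b4@11:R b2@12:L b5@13:R]
Beat 7 (R): throw ball7 h=8 -> lands@15:R; in-air after throw: [b3@8:L b1@9:R b6@10:L b4@11:R b2@12:L b5@13:R b7@15:R]
Beat 8 (L): throw ball3 h=9 -> lands@17:R; in-air after throw: [b1@9:R b6@10:L b4@11:R b2@12:L b5@13:R b7@15:R b3@17:R]
Beat 9 (R): throw ball1 h=5 -> lands@14:L; in-air after throw: [b6@10:L b4@11:R b2@12:L b5@13:R b1@14:L b7@15:R b3@17:R]
Beat 10 (L): throw ball6 h=6 -> lands@16:L; in-air after throw: [b4@11:R b2@12:L b5@13:R b1@14:L b7@15:R b6@16:L b3@17:R]
Beat 11 (R): throw ball4 h=8 -> lands@19:R; in-air after throw: [b2@12:L b5@13:R b1@14:L b7@15:R b6@16:L b3@17:R b4@19:R]
Beat 12 (L): throw ball2 h=9 -> lands@21:R; in-air after throw: [b5@13:R b1@14:L b7@15:R b6@16:L b3@17:R b4@19:R b2@21:R]
Beat 13 (R): throw ball5 h=5 -> lands@18:L; in-air after throw: [b1@14:L b7@15:R b6@16:L b3@17:R b5@18:L b4@19:R b2@21:R]
Ball 3: thrown@2 h=6 -> first land @8; rethrown@8 h=9 -> second land @17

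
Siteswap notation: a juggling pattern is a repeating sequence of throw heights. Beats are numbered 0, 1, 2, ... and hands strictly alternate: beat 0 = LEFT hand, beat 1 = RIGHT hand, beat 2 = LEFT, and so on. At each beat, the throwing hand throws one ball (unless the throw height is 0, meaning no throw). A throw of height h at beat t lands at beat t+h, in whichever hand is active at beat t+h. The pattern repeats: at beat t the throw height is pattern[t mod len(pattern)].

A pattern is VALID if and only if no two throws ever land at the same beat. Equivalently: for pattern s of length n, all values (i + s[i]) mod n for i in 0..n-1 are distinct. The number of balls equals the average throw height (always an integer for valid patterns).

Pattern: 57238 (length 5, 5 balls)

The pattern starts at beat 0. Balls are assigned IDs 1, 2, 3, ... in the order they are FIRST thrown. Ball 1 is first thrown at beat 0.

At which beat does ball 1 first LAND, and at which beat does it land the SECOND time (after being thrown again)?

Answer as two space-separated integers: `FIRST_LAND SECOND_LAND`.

Beat 0 (L): throw ball1 h=5 -> lands@5:R; in-air after throw: [b1@5:R]
Beat 1 (R): throw ball2 h=7 -> lands@8:L; in-air after throw: [b1@5:R b2@8:L]
Beat 2 (L): throw ball3 h=2 -> lands@4:L; in-air after throw: [b3@4:L b1@5:R b2@8:L]
Beat 3 (R): throw ball4 h=3 -> lands@6:L; in-air after throw: [b3@4:L b1@5:R b4@6:L b2@8:L]
Beat 4 (L): throw ball3 h=8 -> lands@12:L; in-air after throw: [b1@5:R b4@6:L b2@8:L b3@12:L]
Beat 5 (R): throw ball1 h=5 -> lands@10:L; in-air after throw: [b4@6:L b2@8:L b1@10:L b3@12:L]
Beat 6 (L): throw ball4 h=7 -> lands@13:R; in-air after throw: [b2@8:L b1@10:L b3@12:L b4@13:R]
Beat 7 (R): throw ball5 h=2 -> lands@9:R; in-air after throw: [b2@8:L b5@9:R b1@10:L b3@12:L b4@13:R]
Beat 8 (L): throw ball2 h=3 -> lands@11:R; in-air after throw: [b5@9:R b1@10:L b2@11:R b3@12:L b4@13:R]
Beat 9 (R): throw ball5 h=8 -> lands@17:R; in-air after throw: [b1@10:L b2@11:R b3@12:L b4@13:R b5@17:R]
Beat 10 (L): throw ball1 h=5 -> lands@15:R; in-air after throw: [b2@11:R b3@12:L b4@13:R b1@15:R b5@17:R]
Ball 1: thrown@0 h=5 -> first land @5; rethrown@5 h=5 -> second land @10

Answer: 5 10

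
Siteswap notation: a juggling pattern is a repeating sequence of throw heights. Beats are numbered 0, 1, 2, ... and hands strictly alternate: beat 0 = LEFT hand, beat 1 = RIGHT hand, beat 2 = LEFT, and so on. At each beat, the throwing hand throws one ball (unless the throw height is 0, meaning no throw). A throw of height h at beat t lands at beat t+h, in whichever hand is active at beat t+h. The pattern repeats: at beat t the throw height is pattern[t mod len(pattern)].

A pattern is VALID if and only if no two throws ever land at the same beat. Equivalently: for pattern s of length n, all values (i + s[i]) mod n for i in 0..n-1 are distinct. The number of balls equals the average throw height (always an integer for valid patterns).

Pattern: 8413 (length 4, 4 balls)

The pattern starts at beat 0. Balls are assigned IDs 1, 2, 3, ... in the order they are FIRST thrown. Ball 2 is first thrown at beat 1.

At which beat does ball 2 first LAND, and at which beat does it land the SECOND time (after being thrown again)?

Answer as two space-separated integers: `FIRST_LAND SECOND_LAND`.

Beat 0 (L): throw ball1 h=8 -> lands@8:L; in-air after throw: [b1@8:L]
Beat 1 (R): throw ball2 h=4 -> lands@5:R; in-air after throw: [b2@5:R b1@8:L]
Beat 2 (L): throw ball3 h=1 -> lands@3:R; in-air after throw: [b3@3:R b2@5:R b1@8:L]
Beat 3 (R): throw ball3 h=3 -> lands@6:L; in-air after throw: [b2@5:R b3@6:L b1@8:L]
Beat 4 (L): throw ball4 h=8 -> lands@12:L; in-air after throw: [b2@5:R b3@6:L b1@8:L b4@12:L]
Beat 5 (R): throw ball2 h=4 -> lands@9:R; in-air after throw: [b3@6:L b1@8:L b2@9:R b4@12:L]
Beat 6 (L): throw ball3 h=1 -> lands@7:R; in-air after throw: [b3@7:R b1@8:L b2@9:R b4@12:L]
Beat 7 (R): throw ball3 h=3 -> lands@10:L; in-air after throw: [b1@8:L b2@9:R b3@10:L b4@12:L]
Beat 8 (L): throw ball1 h=8 -> lands@16:L; in-air after throw: [b2@9:R b3@10:L b4@12:L b1@16:L]
Beat 9 (R): throw ball2 h=4 -> lands@13:R; in-air after throw: [b3@10:L b4@12:L b2@13:R b1@16:L]
Ball 2: thrown@1 h=4 -> first land @5; rethrown@5 h=4 -> second land @9

Answer: 5 9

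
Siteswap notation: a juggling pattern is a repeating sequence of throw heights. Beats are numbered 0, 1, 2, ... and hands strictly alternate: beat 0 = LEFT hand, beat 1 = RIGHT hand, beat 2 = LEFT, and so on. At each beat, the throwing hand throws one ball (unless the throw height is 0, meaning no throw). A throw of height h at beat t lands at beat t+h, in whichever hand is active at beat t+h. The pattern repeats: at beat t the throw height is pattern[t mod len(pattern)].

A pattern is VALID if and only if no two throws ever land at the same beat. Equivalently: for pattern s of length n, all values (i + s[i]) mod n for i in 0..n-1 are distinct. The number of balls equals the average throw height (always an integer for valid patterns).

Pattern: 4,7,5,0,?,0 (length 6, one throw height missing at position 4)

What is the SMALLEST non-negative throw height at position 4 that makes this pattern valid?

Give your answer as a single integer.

i=0: (0 + 4) mod 6 = 4
i=1: (1 + 7) mod 6 = 2
i=2: (2 + 5) mod 6 = 1
i=3: (3 + 0) mod 6 = 3
i=4: s[i]=? (unknown)
i=5: (5 + 0) mod 6 = 5
Known residues: [1, 2, 3, 4, 5]; need a permutation of 0..5, so missing residue r = 0
Need (4 + s) mod 6 = 0; smallest s = (0 - 4) mod 6 = 2

Answer: 2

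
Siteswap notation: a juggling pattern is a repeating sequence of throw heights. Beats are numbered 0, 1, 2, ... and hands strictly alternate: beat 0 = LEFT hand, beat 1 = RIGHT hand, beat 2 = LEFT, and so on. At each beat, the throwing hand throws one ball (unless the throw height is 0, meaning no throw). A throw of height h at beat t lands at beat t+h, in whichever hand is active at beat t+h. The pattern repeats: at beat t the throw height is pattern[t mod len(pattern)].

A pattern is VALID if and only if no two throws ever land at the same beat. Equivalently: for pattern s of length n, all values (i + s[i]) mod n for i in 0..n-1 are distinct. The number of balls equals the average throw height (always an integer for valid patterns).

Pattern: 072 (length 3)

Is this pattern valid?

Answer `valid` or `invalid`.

i=0: (i + s[i]) mod n = (0 + 0) mod 3 = 0
i=1: (i + s[i]) mod n = (1 + 7) mod 3 = 2
i=2: (i + s[i]) mod n = (2 + 2) mod 3 = 1
Residues: [0, 2, 1], distinct: True

Answer: valid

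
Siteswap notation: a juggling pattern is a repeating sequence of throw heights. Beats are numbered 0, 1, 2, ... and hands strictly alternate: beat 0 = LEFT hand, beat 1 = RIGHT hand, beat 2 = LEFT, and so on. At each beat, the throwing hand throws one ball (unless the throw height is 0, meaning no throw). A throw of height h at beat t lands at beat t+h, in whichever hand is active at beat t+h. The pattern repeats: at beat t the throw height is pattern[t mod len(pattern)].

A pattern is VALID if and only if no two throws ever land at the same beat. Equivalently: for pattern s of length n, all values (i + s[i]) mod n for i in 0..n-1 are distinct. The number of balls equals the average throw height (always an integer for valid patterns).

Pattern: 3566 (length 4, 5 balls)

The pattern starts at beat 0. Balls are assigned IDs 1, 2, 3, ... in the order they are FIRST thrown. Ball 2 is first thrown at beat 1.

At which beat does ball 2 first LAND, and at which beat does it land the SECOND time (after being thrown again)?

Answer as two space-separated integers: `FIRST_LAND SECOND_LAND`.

Answer: 6 12

Derivation:
Beat 0 (L): throw ball1 h=3 -> lands@3:R; in-air after throw: [b1@3:R]
Beat 1 (R): throw ball2 h=5 -> lands@6:L; in-air after throw: [b1@3:R b2@6:L]
Beat 2 (L): throw ball3 h=6 -> lands@8:L; in-air after throw: [b1@3:R b2@6:L b3@8:L]
Beat 3 (R): throw ball1 h=6 -> lands@9:R; in-air after throw: [b2@6:L b3@8:L b1@9:R]
Beat 4 (L): throw ball4 h=3 -> lands@7:R; in-air after throw: [b2@6:L b4@7:R b3@8:L b1@9:R]
Beat 5 (R): throw ball5 h=5 -> lands@10:L; in-air after throw: [b2@6:L b4@7:R b3@8:L b1@9:R b5@10:L]
Beat 6 (L): throw ball2 h=6 -> lands@12:L; in-air after throw: [b4@7:R b3@8:L b1@9:R b5@10:L b2@12:L]
Beat 7 (R): throw ball4 h=6 -> lands@13:R; in-air after throw: [b3@8:L b1@9:R b5@10:L b2@12:L b4@13:R]
Beat 8 (L): throw ball3 h=3 -> lands@11:R; in-air after throw: [b1@9:R b5@10:L b3@11:R b2@12:L b4@13:R]
Beat 9 (R): throw ball1 h=5 -> lands@14:L; in-air after throw: [b5@10:L b3@11:R b2@12:L b4@13:R b1@14:L]
Beat 10 (L): throw ball5 h=6 -> lands@16:L; in-air after throw: [b3@11:R b2@12:L b4@13:R b1@14:L b5@16:L]
Beat 11 (R): throw ball3 h=6 -> lands@17:R; in-air after throw: [b2@12:L b4@13:R b1@14:L b5@16:L b3@17:R]
Beat 12 (L): throw ball2 h=3 -> lands@15:R; in-air after throw: [b4@13:R b1@14:L b2@15:R b5@16:L b3@17:R]
Ball 2: thrown@1 h=5 -> first land @6; rethrown@6 h=6 -> second land @12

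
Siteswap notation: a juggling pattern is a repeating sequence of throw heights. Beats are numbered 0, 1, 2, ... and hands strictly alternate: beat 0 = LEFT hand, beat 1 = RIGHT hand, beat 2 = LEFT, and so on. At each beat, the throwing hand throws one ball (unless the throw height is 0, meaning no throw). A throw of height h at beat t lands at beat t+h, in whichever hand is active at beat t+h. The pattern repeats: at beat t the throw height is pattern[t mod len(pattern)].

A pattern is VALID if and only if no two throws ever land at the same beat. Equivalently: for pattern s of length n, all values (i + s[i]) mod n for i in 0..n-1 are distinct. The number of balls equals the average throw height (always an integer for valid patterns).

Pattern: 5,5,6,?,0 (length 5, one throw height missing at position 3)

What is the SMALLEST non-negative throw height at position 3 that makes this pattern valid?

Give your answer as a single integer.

Answer: 4

Derivation:
i=0: (0 + 5) mod 5 = 0
i=1: (1 + 5) mod 5 = 1
i=2: (2 + 6) mod 5 = 3
i=3: s[i]=? (unknown)
i=4: (4 + 0) mod 5 = 4
Known residues: [0, 1, 3, 4]; need a permutation of 0..4, so missing residue r = 2
Need (3 + s) mod 5 = 2; smallest s = (2 - 3) mod 5 = 4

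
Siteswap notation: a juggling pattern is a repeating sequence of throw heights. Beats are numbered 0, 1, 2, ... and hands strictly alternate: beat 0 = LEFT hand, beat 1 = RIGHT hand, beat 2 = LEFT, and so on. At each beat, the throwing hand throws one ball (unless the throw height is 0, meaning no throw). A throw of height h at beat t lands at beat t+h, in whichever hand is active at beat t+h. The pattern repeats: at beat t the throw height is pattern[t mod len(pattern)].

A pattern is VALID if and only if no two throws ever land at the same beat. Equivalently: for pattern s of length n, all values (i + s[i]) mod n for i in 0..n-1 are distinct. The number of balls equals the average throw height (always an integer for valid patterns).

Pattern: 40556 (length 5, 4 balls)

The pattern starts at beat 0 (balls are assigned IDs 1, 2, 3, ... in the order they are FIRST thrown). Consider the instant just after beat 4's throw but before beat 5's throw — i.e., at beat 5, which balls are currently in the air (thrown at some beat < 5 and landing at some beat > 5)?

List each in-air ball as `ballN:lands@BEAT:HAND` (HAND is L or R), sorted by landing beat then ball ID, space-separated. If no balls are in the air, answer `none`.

Beat 0 (L): throw ball1 h=4 -> lands@4:L; in-air after throw: [b1@4:L]
Beat 2 (L): throw ball2 h=5 -> lands@7:R; in-air after throw: [b1@4:L b2@7:R]
Beat 3 (R): throw ball3 h=5 -> lands@8:L; in-air after throw: [b1@4:L b2@7:R b3@8:L]
Beat 4 (L): throw ball1 h=6 -> lands@10:L; in-air after throw: [b2@7:R b3@8:L b1@10:L]
Beat 5 (R): throw ball4 h=4 -> lands@9:R; in-air after throw: [b2@7:R b3@8:L b4@9:R b1@10:L]

Answer: ball2:lands@7:R ball3:lands@8:L ball1:lands@10:L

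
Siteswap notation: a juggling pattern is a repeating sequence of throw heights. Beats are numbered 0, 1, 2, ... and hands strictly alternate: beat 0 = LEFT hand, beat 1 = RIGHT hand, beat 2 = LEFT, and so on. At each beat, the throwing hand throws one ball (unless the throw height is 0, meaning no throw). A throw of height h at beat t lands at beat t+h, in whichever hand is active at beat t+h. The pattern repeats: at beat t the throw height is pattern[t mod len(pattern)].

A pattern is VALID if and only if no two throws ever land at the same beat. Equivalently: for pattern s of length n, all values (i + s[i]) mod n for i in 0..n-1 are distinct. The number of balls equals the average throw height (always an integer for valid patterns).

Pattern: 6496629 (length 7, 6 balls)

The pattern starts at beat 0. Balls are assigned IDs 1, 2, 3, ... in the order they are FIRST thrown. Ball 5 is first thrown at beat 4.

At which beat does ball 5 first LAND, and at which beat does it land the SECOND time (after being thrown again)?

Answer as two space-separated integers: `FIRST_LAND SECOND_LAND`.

Beat 0 (L): throw ball1 h=6 -> lands@6:L; in-air after throw: [b1@6:L]
Beat 1 (R): throw ball2 h=4 -> lands@5:R; in-air after throw: [b2@5:R b1@6:L]
Beat 2 (L): throw ball3 h=9 -> lands@11:R; in-air after throw: [b2@5:R b1@6:L b3@11:R]
Beat 3 (R): throw ball4 h=6 -> lands@9:R; in-air after throw: [b2@5:R b1@6:L b4@9:R b3@11:R]
Beat 4 (L): throw ball5 h=6 -> lands@10:L; in-air after throw: [b2@5:R b1@6:L b4@9:R b5@10:L b3@11:R]
Beat 5 (R): throw ball2 h=2 -> lands@7:R; in-air after throw: [b1@6:L b2@7:R b4@9:R b5@10:L b3@11:R]
Beat 6 (L): throw ball1 h=9 -> lands@15:R; in-air after throw: [b2@7:R b4@9:R b5@10:L b3@11:R b1@15:R]
Beat 7 (R): throw ball2 h=6 -> lands@13:R; in-air after throw: [b4@9:R b5@10:L b3@11:R b2@13:R b1@15:R]
Beat 8 (L): throw ball6 h=4 -> lands@12:L; in-air after throw: [b4@9:R b5@10:L b3@11:R b6@12:L b2@13:R b1@15:R]
Beat 9 (R): throw ball4 h=9 -> lands@18:L; in-air after throw: [b5@10:L b3@11:R b6@12:L b2@13:R b1@15:R b4@18:L]
Beat 10 (L): throw ball5 h=6 -> lands@16:L; in-air after throw: [b3@11:R b6@12:L b2@13:R b1@15:R b5@16:L b4@18:L]
Beat 11 (R): throw ball3 h=6 -> lands@17:R; in-air after throw: [b6@12:L b2@13:R b1@15:R b5@16:L b3@17:R b4@18:L]
Beat 12 (L): throw ball6 h=2 -> lands@14:L; in-air after throw: [b2@13:R b6@14:L b1@15:R b5@16:L b3@17:R b4@18:L]
Beat 13 (R): throw ball2 h=9 -> lands@22:L; in-air after throw: [b6@14:L b1@15:R b5@16:L b3@17:R b4@18:L b2@22:L]
Beat 14 (L): throw ball6 h=6 -> lands@20:L; in-air after throw: [b1@15:R b5@16:L b3@17:R b4@18:L b6@20:L b2@22:L]
Beat 15 (R): throw ball1 h=4 -> lands@19:R; in-air after throw: [b5@16:L b3@17:R b4@18:L b1@19:R b6@20:L b2@22:L]
Beat 16 (L): throw ball5 h=9 -> lands@25:R; in-air after throw: [b3@17:R b4@18:L b1@19:R b6@20:L b2@22:L b5@25:R]
Ball 5: thrown@4 h=6 -> first land @10; rethrown@10 h=6 -> second land @16

Answer: 10 16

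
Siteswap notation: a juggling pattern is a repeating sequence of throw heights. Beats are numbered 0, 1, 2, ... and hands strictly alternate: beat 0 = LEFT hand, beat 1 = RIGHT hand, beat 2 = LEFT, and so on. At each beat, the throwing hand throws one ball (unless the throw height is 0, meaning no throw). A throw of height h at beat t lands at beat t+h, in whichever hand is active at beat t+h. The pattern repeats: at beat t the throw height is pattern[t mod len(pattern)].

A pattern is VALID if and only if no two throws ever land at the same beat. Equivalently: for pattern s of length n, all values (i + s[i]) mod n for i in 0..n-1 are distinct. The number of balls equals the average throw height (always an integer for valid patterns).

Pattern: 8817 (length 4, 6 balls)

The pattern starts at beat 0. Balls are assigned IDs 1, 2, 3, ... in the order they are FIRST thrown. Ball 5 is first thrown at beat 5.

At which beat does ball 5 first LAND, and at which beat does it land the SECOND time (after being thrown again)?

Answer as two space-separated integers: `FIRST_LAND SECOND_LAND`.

Beat 0 (L): throw ball1 h=8 -> lands@8:L; in-air after throw: [b1@8:L]
Beat 1 (R): throw ball2 h=8 -> lands@9:R; in-air after throw: [b1@8:L b2@9:R]
Beat 2 (L): throw ball3 h=1 -> lands@3:R; in-air after throw: [b3@3:R b1@8:L b2@9:R]
Beat 3 (R): throw ball3 h=7 -> lands@10:L; in-air after throw: [b1@8:L b2@9:R b3@10:L]
Beat 4 (L): throw ball4 h=8 -> lands@12:L; in-air after throw: [b1@8:L b2@9:R b3@10:L b4@12:L]
Beat 5 (R): throw ball5 h=8 -> lands@13:R; in-air after throw: [b1@8:L b2@9:R b3@10:L b4@12:L b5@13:R]
Beat 6 (L): throw ball6 h=1 -> lands@7:R; in-air after throw: [b6@7:R b1@8:L b2@9:R b3@10:L b4@12:L b5@13:R]
Beat 7 (R): throw ball6 h=7 -> lands@14:L; in-air after throw: [b1@8:L b2@9:R b3@10:L b4@12:L b5@13:R b6@14:L]
Beat 8 (L): throw ball1 h=8 -> lands@16:L; in-air after throw: [b2@9:R b3@10:L b4@12:L b5@13:R b6@14:L b1@16:L]
Beat 9 (R): throw ball2 h=8 -> lands@17:R; in-air after throw: [b3@10:L b4@12:L b5@13:R b6@14:L b1@16:L b2@17:R]
Beat 10 (L): throw ball3 h=1 -> lands@11:R; in-air after throw: [b3@11:R b4@12:L b5@13:R b6@14:L b1@16:L b2@17:R]
Beat 11 (R): throw ball3 h=7 -> lands@18:L; in-air after throw: [b4@12:L b5@13:R b6@14:L b1@16:L b2@17:R b3@18:L]
Beat 12 (L): throw ball4 h=8 -> lands@20:L; in-air after throw: [b5@13:R b6@14:L b1@16:L b2@17:R b3@18:L b4@20:L]
Beat 13 (R): throw ball5 h=8 -> lands@21:R; in-air after throw: [b6@14:L b1@16:L b2@17:R b3@18:L b4@20:L b5@21:R]
Beat 14 (L): throw ball6 h=1 -> lands@15:R; in-air after throw: [b6@15:R b1@16:L b2@17:R b3@18:L b4@20:L b5@21:R]
Beat 15 (R): throw ball6 h=7 -> lands@22:L; in-air after throw: [b1@16:L b2@17:R b3@18:L b4@20:L b5@21:R b6@22:L]
Beat 16 (L): throw ball1 h=8 -> lands@24:L; in-air after throw: [b2@17:R b3@18:L b4@20:L b5@21:R b6@22:L b1@24:L]
Beat 17 (R): throw ball2 h=8 -> lands@25:R; in-air after throw: [b3@18:L b4@20:L b5@21:R b6@22:L b1@24:L b2@25:R]
Beat 18 (L): throw ball3 h=1 -> lands@19:R; in-air after throw: [b3@19:R b4@20:L b5@21:R b6@22:L b1@24:L b2@25:R]
Beat 19 (R): throw ball3 h=7 -> lands@26:L; in-air after throw: [b4@20:L b5@21:R b6@22:L b1@24:L b2@25:R b3@26:L]
Beat 20 (L): throw ball4 h=8 -> lands@28:L; in-air after throw: [b5@21:R b6@22:L b1@24:L b2@25:R b3@26:L b4@28:L]
Beat 21 (R): throw ball5 h=8 -> lands@29:R; in-air after throw: [b6@22:L b1@24:L b2@25:R b3@26:L b4@28:L b5@29:R]
Ball 5: thrown@5 h=8 -> first land @13; rethrown@13 h=8 -> second land @21

Answer: 13 21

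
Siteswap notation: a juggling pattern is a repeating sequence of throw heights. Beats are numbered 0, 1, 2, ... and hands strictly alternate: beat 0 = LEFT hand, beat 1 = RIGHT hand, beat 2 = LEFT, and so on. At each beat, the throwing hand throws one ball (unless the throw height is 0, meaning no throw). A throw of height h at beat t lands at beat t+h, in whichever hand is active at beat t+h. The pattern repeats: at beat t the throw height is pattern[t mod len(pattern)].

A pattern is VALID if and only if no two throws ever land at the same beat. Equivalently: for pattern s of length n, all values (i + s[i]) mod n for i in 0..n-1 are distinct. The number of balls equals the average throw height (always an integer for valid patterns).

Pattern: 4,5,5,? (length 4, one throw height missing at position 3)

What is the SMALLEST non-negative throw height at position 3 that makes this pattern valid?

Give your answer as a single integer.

Answer: 2

Derivation:
i=0: (0 + 4) mod 4 = 0
i=1: (1 + 5) mod 4 = 2
i=2: (2 + 5) mod 4 = 3
i=3: s[i]=? (unknown)
Known residues: [0, 2, 3]; need a permutation of 0..3, so missing residue r = 1
Need (3 + s) mod 4 = 1; smallest s = (1 - 3) mod 4 = 2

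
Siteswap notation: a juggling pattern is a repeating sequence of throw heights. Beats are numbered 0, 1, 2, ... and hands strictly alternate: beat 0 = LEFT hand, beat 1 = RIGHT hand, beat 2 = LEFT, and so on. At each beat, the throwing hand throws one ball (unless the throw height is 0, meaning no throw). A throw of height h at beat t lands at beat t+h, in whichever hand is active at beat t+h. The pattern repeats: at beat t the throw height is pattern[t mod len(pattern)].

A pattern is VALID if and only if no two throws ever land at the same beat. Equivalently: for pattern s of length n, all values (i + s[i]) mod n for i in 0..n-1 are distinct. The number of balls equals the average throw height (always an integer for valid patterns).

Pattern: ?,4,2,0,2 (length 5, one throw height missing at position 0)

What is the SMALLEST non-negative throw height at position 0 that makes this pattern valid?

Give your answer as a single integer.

Answer: 2

Derivation:
i=0: s[i]=? (unknown)
i=1: (1 + 4) mod 5 = 0
i=2: (2 + 2) mod 5 = 4
i=3: (3 + 0) mod 5 = 3
i=4: (4 + 2) mod 5 = 1
Known residues: [0, 1, 3, 4]; need a permutation of 0..4, so missing residue r = 2
Need (0 + s) mod 5 = 2; smallest s = (2 - 0) mod 5 = 2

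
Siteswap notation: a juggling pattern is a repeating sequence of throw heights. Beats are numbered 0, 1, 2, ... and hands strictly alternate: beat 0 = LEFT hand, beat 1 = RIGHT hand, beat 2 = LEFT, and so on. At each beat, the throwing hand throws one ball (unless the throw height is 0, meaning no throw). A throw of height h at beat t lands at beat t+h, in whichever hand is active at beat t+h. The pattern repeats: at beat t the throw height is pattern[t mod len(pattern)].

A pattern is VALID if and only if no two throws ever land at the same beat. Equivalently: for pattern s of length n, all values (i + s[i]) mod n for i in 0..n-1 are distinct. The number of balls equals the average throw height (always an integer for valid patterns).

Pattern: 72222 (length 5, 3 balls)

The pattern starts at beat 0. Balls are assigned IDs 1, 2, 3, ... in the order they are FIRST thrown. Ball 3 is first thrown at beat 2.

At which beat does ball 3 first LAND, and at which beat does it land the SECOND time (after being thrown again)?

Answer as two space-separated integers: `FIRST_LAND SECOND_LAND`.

Beat 0 (L): throw ball1 h=7 -> lands@7:R; in-air after throw: [b1@7:R]
Beat 1 (R): throw ball2 h=2 -> lands@3:R; in-air after throw: [b2@3:R b1@7:R]
Beat 2 (L): throw ball3 h=2 -> lands@4:L; in-air after throw: [b2@3:R b3@4:L b1@7:R]
Beat 3 (R): throw ball2 h=2 -> lands@5:R; in-air after throw: [b3@4:L b2@5:R b1@7:R]
Beat 4 (L): throw ball3 h=2 -> lands@6:L; in-air after throw: [b2@5:R b3@6:L b1@7:R]
Beat 5 (R): throw ball2 h=7 -> lands@12:L; in-air after throw: [b3@6:L b1@7:R b2@12:L]
Beat 6 (L): throw ball3 h=2 -> lands@8:L; in-air after throw: [b1@7:R b3@8:L b2@12:L]
Ball 3: thrown@2 h=2 -> first land @4; rethrown@4 h=2 -> second land @6

Answer: 4 6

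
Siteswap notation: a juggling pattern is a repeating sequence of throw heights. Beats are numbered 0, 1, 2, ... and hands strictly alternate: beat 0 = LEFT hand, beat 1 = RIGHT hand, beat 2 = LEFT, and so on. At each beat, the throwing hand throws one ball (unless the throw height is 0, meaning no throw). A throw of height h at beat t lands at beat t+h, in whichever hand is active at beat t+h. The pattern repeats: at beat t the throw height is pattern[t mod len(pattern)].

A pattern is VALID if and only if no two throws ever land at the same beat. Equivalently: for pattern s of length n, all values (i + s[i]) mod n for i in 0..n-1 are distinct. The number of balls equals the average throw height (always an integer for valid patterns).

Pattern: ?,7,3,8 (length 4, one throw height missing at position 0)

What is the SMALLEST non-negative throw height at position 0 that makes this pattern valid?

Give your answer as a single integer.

Answer: 2

Derivation:
i=0: s[i]=? (unknown)
i=1: (1 + 7) mod 4 = 0
i=2: (2 + 3) mod 4 = 1
i=3: (3 + 8) mod 4 = 3
Known residues: [0, 1, 3]; need a permutation of 0..3, so missing residue r = 2
Need (0 + s) mod 4 = 2; smallest s = (2 - 0) mod 4 = 2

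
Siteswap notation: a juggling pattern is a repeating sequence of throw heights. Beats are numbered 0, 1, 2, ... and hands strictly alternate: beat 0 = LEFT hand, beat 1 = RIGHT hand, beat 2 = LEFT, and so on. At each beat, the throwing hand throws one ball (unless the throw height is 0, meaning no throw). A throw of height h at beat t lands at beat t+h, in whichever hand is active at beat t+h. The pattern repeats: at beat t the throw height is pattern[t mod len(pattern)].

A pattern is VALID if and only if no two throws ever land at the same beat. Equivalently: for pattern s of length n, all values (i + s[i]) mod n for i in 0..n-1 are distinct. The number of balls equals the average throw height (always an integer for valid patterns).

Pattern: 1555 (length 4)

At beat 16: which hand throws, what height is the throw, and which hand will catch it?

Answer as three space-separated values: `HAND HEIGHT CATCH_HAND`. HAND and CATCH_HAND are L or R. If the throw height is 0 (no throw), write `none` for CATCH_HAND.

Beat 16: 16 mod 2 = 0, so hand = L
Throw height = pattern[16 mod 4] = pattern[0] = 1
Lands at beat 16+1=17, 17 mod 2 = 1, so catch hand = R

Answer: L 1 R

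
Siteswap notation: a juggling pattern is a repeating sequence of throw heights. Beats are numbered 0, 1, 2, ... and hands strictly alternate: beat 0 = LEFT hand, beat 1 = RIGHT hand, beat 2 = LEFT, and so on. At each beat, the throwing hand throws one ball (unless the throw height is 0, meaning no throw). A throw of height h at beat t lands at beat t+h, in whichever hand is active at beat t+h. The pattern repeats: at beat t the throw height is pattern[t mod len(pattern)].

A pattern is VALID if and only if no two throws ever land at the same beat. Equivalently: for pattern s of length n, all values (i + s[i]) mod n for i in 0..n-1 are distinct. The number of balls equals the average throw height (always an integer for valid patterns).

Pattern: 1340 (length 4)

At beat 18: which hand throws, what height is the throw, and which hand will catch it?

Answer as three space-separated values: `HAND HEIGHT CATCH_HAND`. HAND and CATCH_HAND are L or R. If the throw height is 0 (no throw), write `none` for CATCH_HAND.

Beat 18: 18 mod 2 = 0, so hand = L
Throw height = pattern[18 mod 4] = pattern[2] = 4
Lands at beat 18+4=22, 22 mod 2 = 0, so catch hand = L

Answer: L 4 L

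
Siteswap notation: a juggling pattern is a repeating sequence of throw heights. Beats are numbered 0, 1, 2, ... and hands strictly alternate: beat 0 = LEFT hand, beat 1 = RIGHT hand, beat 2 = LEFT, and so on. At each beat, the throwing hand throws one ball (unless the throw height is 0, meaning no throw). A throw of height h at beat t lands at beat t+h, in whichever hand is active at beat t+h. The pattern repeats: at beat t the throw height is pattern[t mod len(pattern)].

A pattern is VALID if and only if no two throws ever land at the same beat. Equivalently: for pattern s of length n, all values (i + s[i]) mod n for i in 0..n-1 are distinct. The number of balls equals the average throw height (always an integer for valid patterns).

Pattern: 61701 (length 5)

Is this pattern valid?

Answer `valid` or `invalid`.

i=0: (i + s[i]) mod n = (0 + 6) mod 5 = 1
i=1: (i + s[i]) mod n = (1 + 1) mod 5 = 2
i=2: (i + s[i]) mod n = (2 + 7) mod 5 = 4
i=3: (i + s[i]) mod n = (3 + 0) mod 5 = 3
i=4: (i + s[i]) mod n = (4 + 1) mod 5 = 0
Residues: [1, 2, 4, 3, 0], distinct: True

Answer: valid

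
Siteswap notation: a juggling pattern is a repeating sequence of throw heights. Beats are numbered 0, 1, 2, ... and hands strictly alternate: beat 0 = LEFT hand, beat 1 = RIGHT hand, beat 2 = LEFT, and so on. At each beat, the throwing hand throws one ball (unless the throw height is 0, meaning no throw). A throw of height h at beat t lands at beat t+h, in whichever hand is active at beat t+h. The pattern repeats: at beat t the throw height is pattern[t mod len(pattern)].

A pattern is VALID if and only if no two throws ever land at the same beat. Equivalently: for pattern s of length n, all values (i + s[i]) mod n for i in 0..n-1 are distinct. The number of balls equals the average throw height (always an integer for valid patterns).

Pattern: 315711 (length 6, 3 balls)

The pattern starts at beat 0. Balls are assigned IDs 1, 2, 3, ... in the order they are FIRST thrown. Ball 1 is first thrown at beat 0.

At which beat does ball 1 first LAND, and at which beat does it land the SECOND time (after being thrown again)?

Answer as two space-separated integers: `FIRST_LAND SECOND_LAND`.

Beat 0 (L): throw ball1 h=3 -> lands@3:R; in-air after throw: [b1@3:R]
Beat 1 (R): throw ball2 h=1 -> lands@2:L; in-air after throw: [b2@2:L b1@3:R]
Beat 2 (L): throw ball2 h=5 -> lands@7:R; in-air after throw: [b1@3:R b2@7:R]
Beat 3 (R): throw ball1 h=7 -> lands@10:L; in-air after throw: [b2@7:R b1@10:L]
Beat 4 (L): throw ball3 h=1 -> lands@5:R; in-air after throw: [b3@5:R b2@7:R b1@10:L]
Beat 5 (R): throw ball3 h=1 -> lands@6:L; in-air after throw: [b3@6:L b2@7:R b1@10:L]
Beat 6 (L): throw ball3 h=3 -> lands@9:R; in-air after throw: [b2@7:R b3@9:R b1@10:L]
Beat 7 (R): throw ball2 h=1 -> lands@8:L; in-air after throw: [b2@8:L b3@9:R b1@10:L]
Beat 8 (L): throw ball2 h=5 -> lands@13:R; in-air after throw: [b3@9:R b1@10:L b2@13:R]
Beat 9 (R): throw ball3 h=7 -> lands@16:L; in-air after throw: [b1@10:L b2@13:R b3@16:L]
Beat 10 (L): throw ball1 h=1 -> lands@11:R; in-air after throw: [b1@11:R b2@13:R b3@16:L]
Ball 1: thrown@0 h=3 -> first land @3; rethrown@3 h=7 -> second land @10

Answer: 3 10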